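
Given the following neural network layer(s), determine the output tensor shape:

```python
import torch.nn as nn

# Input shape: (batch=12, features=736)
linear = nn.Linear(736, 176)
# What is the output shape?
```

Input: (12, 736) -> Output: (12, 176)

Answer: (12, 176)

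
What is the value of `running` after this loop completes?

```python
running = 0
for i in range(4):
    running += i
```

Sum of 0 to 3 = 6
`running` takes the values: 0 → 1 → 3 → 6

Answer: 6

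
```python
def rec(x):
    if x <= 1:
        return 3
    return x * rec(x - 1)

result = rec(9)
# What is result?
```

rec(9) = 9 * 8 * 7 * 6 * 5 * 4 * 3 * 2 * 3 = 1088640

Answer: 1088640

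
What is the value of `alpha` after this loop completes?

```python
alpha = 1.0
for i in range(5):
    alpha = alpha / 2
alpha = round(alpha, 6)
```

Halving LR 5 times: 1 / 2^5
`alpha` takes the values: 1.0 → 0.5 → 0.25 → 0.125 → 0.0625 → 0.03125

Answer: 0.03125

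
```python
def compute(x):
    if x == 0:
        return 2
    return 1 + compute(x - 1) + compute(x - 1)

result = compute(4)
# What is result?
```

compute(x) = 1 + 2·compute(x-1), compute(0)=2. Closed form: (2+1)·2^4 - 1 = 47.

Answer: 47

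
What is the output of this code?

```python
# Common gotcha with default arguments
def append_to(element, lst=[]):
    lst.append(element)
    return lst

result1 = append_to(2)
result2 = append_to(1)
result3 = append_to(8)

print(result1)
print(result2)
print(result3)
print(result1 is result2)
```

Key concept: mutable default argument gotcha.
Step by step:
`result1 = append_to(2)` → result1 = [2]
`result2 = append_to(1)` → result1 = [2, 1] (same object as result2); result2 = [2, 1] (same object as result1)
`result3 = append_to(8)` → result1 = [2, 1, 8] (same object as result2, result3); result2 = [2, 1, 8] (same object as result1, result3); result3 = [2, 1, 8] (same object as result1, result2)
`print(result1)` → prints [2, 1, 8]
`print(result2)` → prints [2, 1, 8]
`print(result3)` → prints [2, 1, 8]
`print(result1 is result2)` → prints True

Answer:
[2, 1, 8]
[2, 1, 8]
[2, 1, 8]
True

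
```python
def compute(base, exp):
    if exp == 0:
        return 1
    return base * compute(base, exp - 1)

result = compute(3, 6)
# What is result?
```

compute(3, 6) = 3 * 3 * 3 * 3 * 3 * 3 = 729

Answer: 729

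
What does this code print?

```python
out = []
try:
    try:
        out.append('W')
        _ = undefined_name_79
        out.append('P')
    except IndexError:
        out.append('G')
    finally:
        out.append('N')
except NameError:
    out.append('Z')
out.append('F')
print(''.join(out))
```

Execution trace: 'W' (try body) → 'N' (finally) → 'Z' (outer except NameError) → 'F' (after the try/except). Output: WNZF

Answer: WNZF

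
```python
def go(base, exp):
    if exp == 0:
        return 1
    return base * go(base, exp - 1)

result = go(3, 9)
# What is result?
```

go(3, 9) = 3 * 3 * 3 * 3 * 3 * 3 * 3 * 3 * 3 = 19683

Answer: 19683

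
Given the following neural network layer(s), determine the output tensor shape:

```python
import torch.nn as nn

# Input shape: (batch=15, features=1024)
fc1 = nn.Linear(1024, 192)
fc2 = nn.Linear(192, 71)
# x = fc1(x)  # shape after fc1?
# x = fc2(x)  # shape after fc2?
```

Input: (15, 1024) -> after fc1: (15, 192) -> Output: (15, 71)

Answer: (15, 71)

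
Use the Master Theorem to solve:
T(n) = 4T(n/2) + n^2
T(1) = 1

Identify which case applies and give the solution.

a=4, b=2, f(n)=n^2. log_2(4) = 2. Since c=2 = 2, Case 2 applies: T(n) = Θ(n^log_b(a) · log n) = O(n^2 log n).

Answer: O(n^2 log n) - Case 2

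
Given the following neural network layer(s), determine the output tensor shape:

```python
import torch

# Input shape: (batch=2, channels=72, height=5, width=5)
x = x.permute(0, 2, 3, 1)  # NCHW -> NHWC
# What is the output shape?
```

Input: (2, 72, 5, 5) -> Output: (2, 5, 5, 72)

Answer: (2, 5, 5, 72)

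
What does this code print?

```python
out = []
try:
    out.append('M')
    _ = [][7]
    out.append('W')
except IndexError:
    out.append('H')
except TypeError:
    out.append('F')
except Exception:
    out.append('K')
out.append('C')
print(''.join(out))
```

Execution trace: 'M' (try body) → 'H' (except IndexError) → 'C' (after the try/except). Output: MHC

Answer: MHC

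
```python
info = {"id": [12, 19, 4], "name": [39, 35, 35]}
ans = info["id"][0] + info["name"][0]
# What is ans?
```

Trace:
`info = {"id": [12, 19, 4], "name": [39, 35, 35]}` → info = {'id': [12, 19, 4], 'name': [39, 35, 35]}
`ans = info["id"][0] + info["name"][0]` → ans = 51
So ans = 51

Answer: 51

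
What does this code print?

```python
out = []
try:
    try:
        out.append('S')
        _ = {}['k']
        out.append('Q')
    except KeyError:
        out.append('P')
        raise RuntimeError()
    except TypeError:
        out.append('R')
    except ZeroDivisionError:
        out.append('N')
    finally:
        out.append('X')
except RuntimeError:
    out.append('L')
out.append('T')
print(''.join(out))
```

Execution trace: 'S' (try body) → 'P' (except KeyError) → 'X' (finally) → 'L' (outer except RuntimeError) → 'T' (after the try/except). Output: SPXLT

Answer: SPXLT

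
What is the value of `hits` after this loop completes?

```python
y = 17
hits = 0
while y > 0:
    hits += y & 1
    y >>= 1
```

Count set bits in 17 (binary: 0b10001)
`hits` takes the values: 0 → 1 → 2

Answer: 2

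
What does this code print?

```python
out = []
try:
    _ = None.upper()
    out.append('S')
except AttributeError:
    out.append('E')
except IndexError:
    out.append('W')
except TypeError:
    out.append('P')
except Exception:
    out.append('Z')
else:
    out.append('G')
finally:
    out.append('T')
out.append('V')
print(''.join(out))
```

Execution trace: 'E' (except AttributeError) → 'T' (finally) → 'V' (after the try/except). Output: ETV

Answer: ETV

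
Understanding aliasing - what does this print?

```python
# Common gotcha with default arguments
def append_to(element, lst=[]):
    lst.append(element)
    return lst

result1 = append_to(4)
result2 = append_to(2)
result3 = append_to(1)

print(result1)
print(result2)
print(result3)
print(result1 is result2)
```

Key concept: mutable default argument gotcha.
Step by step:
`result1 = append_to(4)` → result1 = [4]
`result2 = append_to(2)` → result1 = [4, 2] (same object as result2); result2 = [4, 2] (same object as result1)
`result3 = append_to(1)` → result1 = [4, 2, 1] (same object as result2, result3); result2 = [4, 2, 1] (same object as result1, result3); result3 = [4, 2, 1] (same object as result1, result2)
`print(result1)` → prints [4, 2, 1]
`print(result2)` → prints [4, 2, 1]
`print(result3)` → prints [4, 2, 1]
`print(result1 is result2)` → prints True

Answer:
[4, 2, 1]
[4, 2, 1]
[4, 2, 1]
True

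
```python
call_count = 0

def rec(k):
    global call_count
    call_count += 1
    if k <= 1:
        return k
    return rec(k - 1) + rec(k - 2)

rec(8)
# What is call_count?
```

Calls(k) = 1 + Calls(k-1) + Calls(k-2); Calls(0)=Calls(1)=1. For k=8 this gives 67.

Answer: 67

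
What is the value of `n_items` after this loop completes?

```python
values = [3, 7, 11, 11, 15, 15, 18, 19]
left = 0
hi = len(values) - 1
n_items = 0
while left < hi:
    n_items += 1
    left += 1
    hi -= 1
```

Iterations until pointers meet (list length 8)
`n_items` takes the values: 0 → 1 → 2 → 3 → 4

Answer: 4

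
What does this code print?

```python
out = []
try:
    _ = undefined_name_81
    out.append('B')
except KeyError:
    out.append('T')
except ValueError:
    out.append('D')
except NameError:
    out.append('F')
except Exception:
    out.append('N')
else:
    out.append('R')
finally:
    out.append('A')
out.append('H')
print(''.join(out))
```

Execution trace: 'F' (except NameError) → 'A' (finally) → 'H' (after the try/except). Output: FAH

Answer: FAH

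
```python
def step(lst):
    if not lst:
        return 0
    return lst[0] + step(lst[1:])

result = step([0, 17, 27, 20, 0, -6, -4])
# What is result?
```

0 + 17 + 27 + 20 + 0 + (-6) + (-4) + 0 = 54

Answer: 54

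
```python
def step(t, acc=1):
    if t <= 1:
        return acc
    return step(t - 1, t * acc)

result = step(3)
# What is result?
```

Accumulator trace (n, acc): (3, 1) -> (2, 3) -> (1, 6) -> return 6

Answer: 6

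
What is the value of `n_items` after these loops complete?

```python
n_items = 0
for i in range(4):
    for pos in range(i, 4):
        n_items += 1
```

Upper triangle: 4 + 3 + ... + 1
`n_items` takes the values: 0 → 1 → 2 → 3 → 4 → 5 → 6 → 7 → 8 → 9 → 10

Answer: 10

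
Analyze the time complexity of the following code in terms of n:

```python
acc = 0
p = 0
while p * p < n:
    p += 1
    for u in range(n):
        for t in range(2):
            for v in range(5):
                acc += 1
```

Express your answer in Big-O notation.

Each loop level contributes: √n × n × 1 × 1. Multiplying the contributions gives O(n√n).

Answer: O(n√n)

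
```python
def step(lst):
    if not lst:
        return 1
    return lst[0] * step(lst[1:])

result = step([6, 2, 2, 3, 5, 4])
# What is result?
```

Product over [6, 2, 2, 3, 5, 4] = 6 * 2 * 2 * 3 * 5 * 4 = 1440

Answer: 1440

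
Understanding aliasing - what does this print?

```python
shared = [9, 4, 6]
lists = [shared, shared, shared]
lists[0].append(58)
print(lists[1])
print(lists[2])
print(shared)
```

Key concept: list of same reference.
Step by step:
`shared = [9, 4, 6]` → shared = [9, 4, 6]
`lists = [shared, shared, shared]` → lists = [[9, 4, 6], [9, 4, 6], [9, 4, 6]]
`lists[0].append(58)` → shared = [9, 4, 6, 58]; lists = [[9, 4, 6, 58], [9, 4, 6, 58], [9, 4, 6, 58]]
`print(lists[1])` → prints [9, 4, 6, 58]
`print(lists[2])` → prints [9, 4, 6, 58]
`print(shared)` → prints [9, 4, 6, 58]

Answer:
[9, 4, 6, 58]
[9, 4, 6, 58]
[9, 4, 6, 58]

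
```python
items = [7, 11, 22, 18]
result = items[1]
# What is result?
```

Trace:
`items = [7, 11, 22, 18]` → items = [7, 11, 22, 18]
`result = items[1]` → result = 11
So result = 11

Answer: 11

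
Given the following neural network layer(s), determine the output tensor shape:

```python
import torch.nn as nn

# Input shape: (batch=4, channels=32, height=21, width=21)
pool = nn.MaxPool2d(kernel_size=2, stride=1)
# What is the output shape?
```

Input: (4, 32, 21, 21) -> Output: (4, 32, 20, 20)

Answer: (4, 32, 20, 20)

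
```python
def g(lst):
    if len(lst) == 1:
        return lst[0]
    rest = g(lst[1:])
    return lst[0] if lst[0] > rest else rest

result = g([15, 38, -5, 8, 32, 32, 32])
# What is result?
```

Recursive max over [15, 38, -5, 8, 32, 32, 32] = 38

Answer: 38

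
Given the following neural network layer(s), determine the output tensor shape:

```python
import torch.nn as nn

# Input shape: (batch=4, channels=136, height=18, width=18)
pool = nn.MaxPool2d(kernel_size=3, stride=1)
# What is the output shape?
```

Input: (4, 136, 18, 18) -> Output: (4, 136, 16, 16)

Answer: (4, 136, 16, 16)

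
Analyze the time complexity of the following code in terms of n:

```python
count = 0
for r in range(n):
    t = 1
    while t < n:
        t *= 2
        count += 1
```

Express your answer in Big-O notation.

Each loop level contributes: n × log n. Multiplying the contributions gives O(n log n).

Answer: O(n log n)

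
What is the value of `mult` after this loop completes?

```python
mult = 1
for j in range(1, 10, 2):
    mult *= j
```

Product of 1, 3, 5, ... up to 9
`mult` takes the values: 1 → 3 → 15 → 105 → 945

Answer: 945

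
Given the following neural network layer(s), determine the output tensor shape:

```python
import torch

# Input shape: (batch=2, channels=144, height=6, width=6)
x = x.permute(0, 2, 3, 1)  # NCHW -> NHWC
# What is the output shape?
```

Input: (2, 144, 6, 6) -> Output: (2, 6, 6, 144)

Answer: (2, 6, 6, 144)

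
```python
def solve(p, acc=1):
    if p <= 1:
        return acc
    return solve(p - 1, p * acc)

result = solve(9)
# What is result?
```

Accumulator trace (n, acc): (9, 1) -> (8, 9) -> (7, 72) -> (6, 504) -> (5, 3024) -> (4, 15120) -> (3, 60480) -> (2, 181440) -> (1, 362880) -> return 362880

Answer: 362880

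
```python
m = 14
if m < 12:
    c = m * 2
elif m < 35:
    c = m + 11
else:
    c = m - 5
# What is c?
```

Trace:
`m = 14` → m = 14
`if m < 12: ...` → m < 12 is False, m < 35 is True → c = 25
So c = 25

Answer: 25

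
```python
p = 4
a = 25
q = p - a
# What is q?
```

Trace:
`p = 4` → p = 4
`a = 25` → a = 25
`q = p - a` → q = -21
So q = -21

Answer: -21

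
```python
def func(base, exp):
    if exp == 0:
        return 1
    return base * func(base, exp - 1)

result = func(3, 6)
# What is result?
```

func(3, 6) = 3 * 3 * 3 * 3 * 3 * 3 = 729

Answer: 729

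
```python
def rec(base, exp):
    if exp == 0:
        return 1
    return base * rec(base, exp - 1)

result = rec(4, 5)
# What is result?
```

rec(4, 5) = 4 * 4 * 4 * 4 * 4 = 1024

Answer: 1024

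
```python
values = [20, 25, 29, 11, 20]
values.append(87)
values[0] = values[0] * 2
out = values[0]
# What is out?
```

Trace:
`values = [20, 25, 29, 11, 20]` → values = [20, 25, 29, 11, 20]
`values.append(87)` → values = [20, 25, 29, 11, 20, 87]
`values[0] = values[0] * 2` → values = [40, 25, 29, 11, 20, 87]
`out = values[0]` → out = 40
So out = 40

Answer: 40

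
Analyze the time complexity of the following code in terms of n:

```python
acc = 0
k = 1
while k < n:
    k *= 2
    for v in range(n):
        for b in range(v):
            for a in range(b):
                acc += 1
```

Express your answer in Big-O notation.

Each loop level contributes: log n × n × n × n. Multiplying the contributions gives O(n^3 log n).

Answer: O(n^3 log n)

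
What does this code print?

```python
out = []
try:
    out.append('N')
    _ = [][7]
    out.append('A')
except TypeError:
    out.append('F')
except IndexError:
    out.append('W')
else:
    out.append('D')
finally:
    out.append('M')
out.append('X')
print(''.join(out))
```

Execution trace: 'N' (try body) → 'W' (except IndexError) → 'M' (finally) → 'X' (after the try/except). Output: NWMX

Answer: NWMX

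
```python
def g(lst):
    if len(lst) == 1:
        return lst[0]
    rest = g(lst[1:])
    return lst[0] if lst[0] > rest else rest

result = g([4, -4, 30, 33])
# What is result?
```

Recursive max over [4, -4, 30, 33] = 33

Answer: 33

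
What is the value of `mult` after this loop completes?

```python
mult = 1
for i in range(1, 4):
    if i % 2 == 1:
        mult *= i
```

Product of odd numbers 1 to 3
`mult` takes the values: 1 → 3

Answer: 3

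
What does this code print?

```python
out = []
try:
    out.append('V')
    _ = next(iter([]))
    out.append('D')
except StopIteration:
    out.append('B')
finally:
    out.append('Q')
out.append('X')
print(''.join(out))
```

Execution trace: 'V' (try body) → 'B' (except StopIteration) → 'Q' (finally) → 'X' (after the try/except). Output: VBQX

Answer: VBQX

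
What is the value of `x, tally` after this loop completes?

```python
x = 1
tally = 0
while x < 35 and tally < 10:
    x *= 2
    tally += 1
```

Double until >= 35 or 10 iterations
`x, tally` takes the values: (1, 0) → (2, 0) → (2, 1) → (4, 1) → (4, 2) → (8, 2) → (8, 3) → (16, 3) → (16, 4) → (32, 4) → (32, 5) → (64, 5) → (64, 6)

Answer: 64, 6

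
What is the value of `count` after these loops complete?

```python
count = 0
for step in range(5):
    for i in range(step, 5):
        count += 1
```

Upper triangle: 5 + 4 + ... + 1
`count` takes the values: 0 → 1 → 2 → 3 → 4 → 5 → 6 → 7 → 8 → 9 → 10 → 11 → 12 → 13 → 14 → 15

Answer: 15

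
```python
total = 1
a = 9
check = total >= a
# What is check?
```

Trace:
`total = 1` → total = 1
`a = 9` → a = 9
`check = total >= a` → check = False
So check = False

Answer: False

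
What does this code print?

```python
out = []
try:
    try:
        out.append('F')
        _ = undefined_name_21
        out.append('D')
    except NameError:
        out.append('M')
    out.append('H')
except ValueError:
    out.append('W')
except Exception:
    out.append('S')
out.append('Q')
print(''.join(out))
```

Execution trace: 'F' (inner try body) → 'M' (inner except NameError) → 'H' (try body, no exception) → 'Q' (after the try/except). Output: FMHQ

Answer: FMHQ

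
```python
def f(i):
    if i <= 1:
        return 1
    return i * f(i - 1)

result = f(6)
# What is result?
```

f(6) = 6 * 5 * 4 * 3 * 2 * 1 = 720

Answer: 720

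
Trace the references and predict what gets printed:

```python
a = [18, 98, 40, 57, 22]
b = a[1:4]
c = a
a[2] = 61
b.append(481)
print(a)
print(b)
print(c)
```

Key concept: slice vs alias.
Step by step:
`a = [18, 98, 40, 57, 22]` → a = [18, 98, 40, 57, 22]
`b = a[1:4]` → b = [98, 40, 57]
`c = a` → c = [18, 98, 40, 57, 22] (same object as a)
`a[2] = 61` → a = [18, 98, 61, 57, 22] (same object as c); c = [18, 98, 61, 57, 22] (same object as a)
`b.append(481)` → b = [98, 40, 57, 481]
`print(a)` → prints [18, 98, 61, 57, 22]
`print(b)` → prints [98, 40, 57, 481]
`print(c)` → prints [18, 98, 61, 57, 22]

Answer:
[18, 98, 61, 57, 22]
[98, 40, 57, 481]
[18, 98, 61, 57, 22]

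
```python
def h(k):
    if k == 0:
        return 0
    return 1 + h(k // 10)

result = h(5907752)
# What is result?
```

Count of digits of 5907752: 7

Answer: 7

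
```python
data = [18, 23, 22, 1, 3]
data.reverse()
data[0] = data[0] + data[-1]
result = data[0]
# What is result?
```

Trace:
`data = [18, 23, 22, 1, 3]` → data = [18, 23, 22, 1, 3]
`data.reverse()` → data = [3, 1, 22, 23, 18]
`data[0] = data[0] + data[-1]` → data = [21, 1, 22, 23, 18]
`result = data[0]` → result = 21
So result = 21

Answer: 21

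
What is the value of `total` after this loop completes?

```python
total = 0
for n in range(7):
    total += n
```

Sum of 0 to 6 = 21
`total` takes the values: 0 → 1 → 3 → 6 → 10 → 15 → 21

Answer: 21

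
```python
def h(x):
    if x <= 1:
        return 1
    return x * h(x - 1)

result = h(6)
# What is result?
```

h(6) = 6 * 5 * 4 * 3 * 2 * 1 = 720

Answer: 720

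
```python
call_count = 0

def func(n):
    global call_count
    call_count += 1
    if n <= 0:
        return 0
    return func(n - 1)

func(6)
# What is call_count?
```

Linear recursion stepping by 1: 7 calls from n=6 down to ≤0.

Answer: 7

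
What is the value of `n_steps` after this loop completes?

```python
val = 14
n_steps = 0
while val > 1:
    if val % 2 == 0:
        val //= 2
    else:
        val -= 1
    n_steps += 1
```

Steps to reduce 14 to 1
`n_steps` takes the values: 0 → 1 → 2 → 3 → 4 → 5

Answer: 5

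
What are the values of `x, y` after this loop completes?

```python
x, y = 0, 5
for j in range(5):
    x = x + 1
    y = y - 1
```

x goes 0→5, y goes 5→0
`x, y` takes the values: (0, 5) → (1, 5) → (1, 4) → (2, 4) → (2, 3) → (3, 3) → (3, 2) → (4, 2) → (4, 1) → (5, 1) → (5, 0)

Answer: 5, 0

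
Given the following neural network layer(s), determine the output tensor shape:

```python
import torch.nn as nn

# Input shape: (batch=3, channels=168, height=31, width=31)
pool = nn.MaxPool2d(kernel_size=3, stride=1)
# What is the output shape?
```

Input: (3, 168, 31, 31) -> Output: (3, 168, 29, 29)

Answer: (3, 168, 29, 29)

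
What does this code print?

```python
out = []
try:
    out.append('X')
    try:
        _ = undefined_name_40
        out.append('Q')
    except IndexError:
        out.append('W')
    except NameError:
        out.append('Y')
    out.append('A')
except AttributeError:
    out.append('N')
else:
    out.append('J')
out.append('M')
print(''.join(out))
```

Execution trace: 'X' (try body) → 'Y' (inner except NameError) → 'A' (try body, no exception) → 'J' (else) → 'M' (after the try/except). Output: XYAJM

Answer: XYAJM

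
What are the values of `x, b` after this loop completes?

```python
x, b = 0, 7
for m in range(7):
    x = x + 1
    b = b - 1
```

x goes 0→7, b goes 7→0
`x, b` takes the values: (0, 7) → (1, 7) → (1, 6) → (2, 6) → (2, 5) → (3, 5) → (3, 4) → (4, 4) → (4, 3) → (5, 3) → (5, 2) → (6, 2) → (6, 1) → (7, 1) → (7, 0)

Answer: 7, 0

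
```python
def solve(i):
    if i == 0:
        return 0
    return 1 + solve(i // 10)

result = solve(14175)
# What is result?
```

Count of digits of 14175: 5

Answer: 5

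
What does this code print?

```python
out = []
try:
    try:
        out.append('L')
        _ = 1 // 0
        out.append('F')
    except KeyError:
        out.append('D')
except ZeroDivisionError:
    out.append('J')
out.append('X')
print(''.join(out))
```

Execution trace: 'L' (try body) → 'J' (outer except ZeroDivisionError) → 'X' (after the try/except). Output: LJX

Answer: LJX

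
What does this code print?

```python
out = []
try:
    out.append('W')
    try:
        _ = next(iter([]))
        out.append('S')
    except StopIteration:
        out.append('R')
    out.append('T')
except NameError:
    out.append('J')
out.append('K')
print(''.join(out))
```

Execution trace: 'W' (try body) → 'R' (inner except StopIteration) → 'T' (try body, no exception) → 'K' (after the try/except). Output: WRTK

Answer: WRTK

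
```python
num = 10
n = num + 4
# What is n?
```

Trace:
`num = 10` → num = 10
`n = num + 4` → n = 14
So n = 14

Answer: 14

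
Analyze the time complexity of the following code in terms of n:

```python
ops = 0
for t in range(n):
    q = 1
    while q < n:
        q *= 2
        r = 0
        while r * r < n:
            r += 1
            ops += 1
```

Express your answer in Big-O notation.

Each loop level contributes: n × log n × √n. Multiplying the contributions gives O(n√n log n).

Answer: O(n√n log n)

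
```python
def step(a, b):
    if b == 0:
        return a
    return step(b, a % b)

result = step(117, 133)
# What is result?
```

step(117, 133) -> step(133, 117) -> step(117, 16) -> step(16, 5) -> step(5, 1) -> step(1, 0) -> 1

Answer: 1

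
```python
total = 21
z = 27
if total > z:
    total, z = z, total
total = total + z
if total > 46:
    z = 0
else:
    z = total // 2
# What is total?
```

Trace:
`total = 21` → total = 21
`z = 27` → z = 27
`if total > z: ...` → total > z is False → no variable changes
`total = total + z` → total = 48
`if total > 46: ...` → total > 46 is True → z = 0
So total = 48

Answer: 48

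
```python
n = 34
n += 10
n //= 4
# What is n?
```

Trace:
`n = 34` → n = 34
`n += 10` → n = 44
`n //= 4` → n = 11
So n = 11

Answer: 11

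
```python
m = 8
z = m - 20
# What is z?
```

Trace:
`m = 8` → m = 8
`z = m - 20` → z = -12
So z = -12

Answer: -12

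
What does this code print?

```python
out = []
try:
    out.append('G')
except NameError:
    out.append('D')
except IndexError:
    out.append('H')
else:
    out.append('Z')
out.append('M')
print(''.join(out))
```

Execution trace: 'G' (try body, no exception) → 'Z' (else) → 'M' (after the try/except). Output: GZM

Answer: GZM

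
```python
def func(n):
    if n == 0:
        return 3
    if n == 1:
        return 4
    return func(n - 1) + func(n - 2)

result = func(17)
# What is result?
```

Build up from base cases: func(0)=3, func(1)=4, func(2)=7, func(3)=11, func(4)=18, func(5)=29, func(6)=47, ..., func(17)=9349

Answer: 9349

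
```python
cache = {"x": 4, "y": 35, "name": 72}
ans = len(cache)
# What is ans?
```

Trace:
`cache = {"x": 4, "y": 35, "name": 72}` → cache = {'x': 4, 'y': 35, 'name': 72}
`ans = len(cache)` → ans = 3
So ans = 3

Answer: 3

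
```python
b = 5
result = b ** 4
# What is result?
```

Trace:
`b = 5` → b = 5
`result = b ** 4` → result = 625
So result = 625

Answer: 625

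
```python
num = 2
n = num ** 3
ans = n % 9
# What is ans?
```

Trace:
`num = 2` → num = 2
`n = num ** 3` → n = 8
`ans = n % 9` → ans = 8
So ans = 8

Answer: 8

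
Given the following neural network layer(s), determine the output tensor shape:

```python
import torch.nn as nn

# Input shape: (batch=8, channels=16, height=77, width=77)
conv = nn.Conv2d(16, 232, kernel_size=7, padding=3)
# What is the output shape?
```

Input: (8, 16, 77, 77) -> Output: (8, 232, 77, 77)

Answer: (8, 232, 77, 77)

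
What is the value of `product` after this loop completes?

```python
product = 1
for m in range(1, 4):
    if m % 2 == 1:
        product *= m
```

Product of odd numbers 1 to 3
`product` takes the values: 1 → 3

Answer: 3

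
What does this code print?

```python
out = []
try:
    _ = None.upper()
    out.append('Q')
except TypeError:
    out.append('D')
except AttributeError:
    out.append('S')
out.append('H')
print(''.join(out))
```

Execution trace: 'S' (except AttributeError) → 'H' (after the try/except). Output: SH

Answer: SH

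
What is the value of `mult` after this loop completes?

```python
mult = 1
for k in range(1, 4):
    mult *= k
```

3! = 6
`mult` takes the values: 1 → 2 → 6

Answer: 6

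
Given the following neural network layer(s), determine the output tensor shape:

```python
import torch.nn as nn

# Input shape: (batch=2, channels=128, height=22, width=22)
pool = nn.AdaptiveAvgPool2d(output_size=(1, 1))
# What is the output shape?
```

Input: (2, 128, 22, 22) -> Output: (2, 128, 1, 1)

Answer: (2, 128, 1, 1)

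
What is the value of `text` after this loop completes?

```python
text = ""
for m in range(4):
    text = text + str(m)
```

Concatenate digits 0 to 3
`text` takes the values: "" → "0" → "01" → "012" → "0123"

Answer: "0123"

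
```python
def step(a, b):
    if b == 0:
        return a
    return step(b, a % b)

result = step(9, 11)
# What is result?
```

step(9, 11) -> step(11, 9) -> step(9, 2) -> step(2, 1) -> step(1, 0) -> 1

Answer: 1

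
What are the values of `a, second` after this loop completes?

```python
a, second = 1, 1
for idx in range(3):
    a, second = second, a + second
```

Fibonacci: after 3 iterations
`a, second` takes the values: (1, 1) → (1, 2) → (2, 3) → (3, 5)

Answer: 3, 5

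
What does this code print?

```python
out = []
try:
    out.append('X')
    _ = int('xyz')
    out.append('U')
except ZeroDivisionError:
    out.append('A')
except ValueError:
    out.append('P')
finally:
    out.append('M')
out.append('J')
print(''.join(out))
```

Execution trace: 'X' (try body) → 'P' (except ValueError) → 'M' (finally) → 'J' (after the try/except). Output: XPMJ

Answer: XPMJ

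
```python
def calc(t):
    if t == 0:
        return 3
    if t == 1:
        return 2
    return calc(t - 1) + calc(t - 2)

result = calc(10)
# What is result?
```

Build up from base cases: calc(0)=3, calc(1)=2, calc(2)=5, calc(3)=7, calc(4)=12, calc(5)=19, calc(6)=31, ..., calc(10)=212

Answer: 212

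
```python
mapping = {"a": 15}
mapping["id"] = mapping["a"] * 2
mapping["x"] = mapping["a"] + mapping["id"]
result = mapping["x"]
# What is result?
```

Trace:
`mapping = {"a": 15}` → mapping = {'a': 15}
`mapping["id"] = mapping["a"] * 2` → mapping = {'a': 15, 'id': 30}
`mapping["x"] = mapping["a"] + mapping["id"]` → mapping = {'a': 15, 'id': 30, 'x': 45}
`result = mapping["x"]` → result = 45
So result = 45

Answer: 45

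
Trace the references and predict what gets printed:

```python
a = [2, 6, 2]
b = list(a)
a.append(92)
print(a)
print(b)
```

Key concept: list() constructor creates copy.
Step by step:
`a = [2, 6, 2]` → a = [2, 6, 2]
`b = list(a)` → b = [2, 6, 2]
`a.append(92)` → a = [2, 6, 2, 92]
`print(a)` → prints [2, 6, 2, 92]
`print(b)` → prints [2, 6, 2]

Answer:
[2, 6, 2, 92]
[2, 6, 2]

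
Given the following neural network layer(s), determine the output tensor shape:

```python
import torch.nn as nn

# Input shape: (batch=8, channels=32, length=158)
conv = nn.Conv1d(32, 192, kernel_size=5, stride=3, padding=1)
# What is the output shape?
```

Input: (8, 32, 158) -> Output: (8, 192, 52)

Answer: (8, 192, 52)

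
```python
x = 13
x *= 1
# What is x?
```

Trace:
`x = 13` → x = 13
`x *= 1` → x = 13
So x = 13

Answer: 13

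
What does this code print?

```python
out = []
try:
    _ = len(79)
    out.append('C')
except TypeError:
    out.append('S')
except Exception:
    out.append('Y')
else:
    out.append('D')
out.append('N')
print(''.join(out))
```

Execution trace: 'S' (except TypeError) → 'N' (after the try/except). Output: SN

Answer: SN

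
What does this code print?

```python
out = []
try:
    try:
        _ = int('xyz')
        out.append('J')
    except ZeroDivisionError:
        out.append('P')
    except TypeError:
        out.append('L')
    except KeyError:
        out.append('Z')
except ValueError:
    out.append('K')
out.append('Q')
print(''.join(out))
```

Execution trace: 'K' (outer except ValueError) → 'Q' (after the try/except). Output: KQ

Answer: KQ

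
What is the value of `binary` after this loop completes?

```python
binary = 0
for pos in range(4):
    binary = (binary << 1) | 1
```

Build 4 consecutive 1-bits: 0b1111
`binary` takes the values: 0 → 1 → 3 → 7 → 15

Answer: 15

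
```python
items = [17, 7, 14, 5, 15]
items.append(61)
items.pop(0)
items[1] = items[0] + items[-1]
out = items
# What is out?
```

Trace:
`items = [17, 7, 14, 5, 15]` → items = [17, 7, 14, 5, 15]
`items.append(61)` → items = [17, 7, 14, 5, 15, 61]
`items.pop(0)` → items = [7, 14, 5, 15, 61]
`items[1] = items[0] + items[-1]` → items = [7, 68, 5, 15, 61]
`out = items` → out = [7, 68, 5, 15, 61]
So out = [7, 68, 5, 15, 61]

Answer: [7, 68, 5, 15, 61]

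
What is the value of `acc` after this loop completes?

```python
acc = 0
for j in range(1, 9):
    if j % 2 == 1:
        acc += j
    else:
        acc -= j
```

Add odd, subtract even
`acc` takes the values: 0 → 1 → -1 → 2 → -2 → 3 → -3 → 4 → -4

Answer: -4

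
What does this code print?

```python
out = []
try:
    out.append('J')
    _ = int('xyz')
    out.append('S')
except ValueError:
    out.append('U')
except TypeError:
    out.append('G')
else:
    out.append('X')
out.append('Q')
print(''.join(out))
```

Execution trace: 'J' (try body) → 'U' (except ValueError) → 'Q' (after the try/except). Output: JUQ

Answer: JUQ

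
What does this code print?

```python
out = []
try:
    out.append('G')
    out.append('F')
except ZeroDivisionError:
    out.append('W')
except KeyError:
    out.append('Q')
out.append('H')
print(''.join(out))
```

Execution trace: 'G' (try body) → 'F' (try body, no exception) → 'H' (after the try/except). Output: GFH

Answer: GFH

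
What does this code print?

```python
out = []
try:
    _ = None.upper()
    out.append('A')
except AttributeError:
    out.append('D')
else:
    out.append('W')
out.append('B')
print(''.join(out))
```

Execution trace: 'D' (except AttributeError) → 'B' (after the try/except). Output: DB

Answer: DB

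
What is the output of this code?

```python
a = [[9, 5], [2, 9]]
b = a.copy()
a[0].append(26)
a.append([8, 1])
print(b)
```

Key concept: shallow copy with nested lists.
Step by step:
`a = [[9, 5], [2, 9]]` → a = [[9, 5], [2, 9]]
`b = a.copy()` → b = [[9, 5], [2, 9]]
`a[0].append(26)` → a = [[9, 5, 26], [2, 9]]; b = [[9, 5, 26], [2, 9]]
`a.append([8, 1])` → a = [[9, 5, 26], [2, 9], [8, 1]]
`print(b)` → prints [[9, 5, 26], [2, 9]]

Answer: [[9, 5, 26], [2, 9]]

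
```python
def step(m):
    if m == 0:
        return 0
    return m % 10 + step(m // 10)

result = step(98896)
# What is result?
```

Sum of digits of 98896: 6 + 9 + 8 + 8 + 9 = 40

Answer: 40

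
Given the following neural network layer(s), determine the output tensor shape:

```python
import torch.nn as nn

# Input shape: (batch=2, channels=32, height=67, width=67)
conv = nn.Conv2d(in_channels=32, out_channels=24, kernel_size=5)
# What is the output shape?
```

Input: (2, 32, 67, 67) -> Output: (2, 24, 63, 63)

Answer: (2, 24, 63, 63)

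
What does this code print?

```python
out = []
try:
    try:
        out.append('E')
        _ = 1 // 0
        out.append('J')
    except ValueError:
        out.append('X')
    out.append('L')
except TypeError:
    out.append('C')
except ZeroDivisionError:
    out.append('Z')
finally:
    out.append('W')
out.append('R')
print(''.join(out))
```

Execution trace: 'E' (inner try body) → 'Z' (except ZeroDivisionError) → 'W' (finally) → 'R' (after the try/except). Output: EZWR

Answer: EZWR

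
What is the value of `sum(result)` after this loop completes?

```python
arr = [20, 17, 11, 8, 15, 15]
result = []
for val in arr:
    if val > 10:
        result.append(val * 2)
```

Sum of doubled values > 10
`result` takes the values: [] → [40] → [40, 34] → [40, 34, 22] → [40, 34, 22, 30] → [40, 34, 22, 30, 30]
So `sum(result)` = 156

Answer: 156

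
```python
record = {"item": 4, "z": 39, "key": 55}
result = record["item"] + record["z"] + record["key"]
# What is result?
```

Trace:
`record = {"item": 4, "z": 39, "key": 55}` → record = {'item': 4, 'z': 39, 'key': 55}
`result = record["item"] + record["z"] + record["key"]` → result = 98
So result = 98

Answer: 98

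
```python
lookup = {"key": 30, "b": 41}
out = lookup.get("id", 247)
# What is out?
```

Trace:
`lookup = {"key": 30, "b": 41}` → lookup = {'key': 30, 'b': 41}
`out = lookup.get("id", 247)` → out = 247
So out = 247

Answer: 247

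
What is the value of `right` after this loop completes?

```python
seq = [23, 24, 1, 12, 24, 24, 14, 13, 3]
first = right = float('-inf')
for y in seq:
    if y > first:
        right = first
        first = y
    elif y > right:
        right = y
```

Second largest (with repeats) in [23, 24, 1, 12, 24, 24, 14, 13, 3]
`right` takes the values: -inf → 23 → 24

Answer: 24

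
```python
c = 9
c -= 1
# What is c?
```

Trace:
`c = 9` → c = 9
`c -= 1` → c = 8
So c = 8

Answer: 8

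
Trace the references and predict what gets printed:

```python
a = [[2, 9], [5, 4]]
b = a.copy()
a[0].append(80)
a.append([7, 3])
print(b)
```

Key concept: shallow copy with nested lists.
Step by step:
`a = [[2, 9], [5, 4]]` → a = [[2, 9], [5, 4]]
`b = a.copy()` → b = [[2, 9], [5, 4]]
`a[0].append(80)` → a = [[2, 9, 80], [5, 4]]; b = [[2, 9, 80], [5, 4]]
`a.append([7, 3])` → a = [[2, 9, 80], [5, 4], [7, 3]]
`print(b)` → prints [[2, 9, 80], [5, 4]]

Answer: [[2, 9, 80], [5, 4]]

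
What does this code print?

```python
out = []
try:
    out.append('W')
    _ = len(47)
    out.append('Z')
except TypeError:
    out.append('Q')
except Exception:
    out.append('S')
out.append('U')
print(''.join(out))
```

Execution trace: 'W' (try body) → 'Q' (except TypeError) → 'U' (after the try/except). Output: WQU

Answer: WQU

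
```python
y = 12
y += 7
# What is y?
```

Trace:
`y = 12` → y = 12
`y += 7` → y = 19
So y = 19

Answer: 19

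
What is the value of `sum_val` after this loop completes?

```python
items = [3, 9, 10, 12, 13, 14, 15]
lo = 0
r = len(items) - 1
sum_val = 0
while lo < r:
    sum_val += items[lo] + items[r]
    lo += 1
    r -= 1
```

Sum of pairs from ends
`sum_val` takes the values: 0 → 18 → 41 → 64

Answer: 64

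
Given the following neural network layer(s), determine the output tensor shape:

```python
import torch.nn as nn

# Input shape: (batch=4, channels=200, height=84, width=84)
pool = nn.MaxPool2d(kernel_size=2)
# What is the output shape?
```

Input: (4, 200, 84, 84) -> Output: (4, 200, 42, 42)

Answer: (4, 200, 42, 42)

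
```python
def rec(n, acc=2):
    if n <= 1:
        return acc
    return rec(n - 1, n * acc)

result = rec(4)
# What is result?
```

Accumulator trace (n, acc): (4, 2) -> (3, 8) -> (2, 24) -> (1, 48) -> return 48

Answer: 48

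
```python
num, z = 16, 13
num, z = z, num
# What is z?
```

Trace:
`num, z = 16, 13` → num = 16; z = 13
`num, z = z, num` → num = 13; z = 16
So z = 16

Answer: 16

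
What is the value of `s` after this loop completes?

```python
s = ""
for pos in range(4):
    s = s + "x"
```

Repeat 'x' 4 times
`s` takes the values: "" → "x" → "xx" → "xxx" → "xxxx"

Answer: "xxxx"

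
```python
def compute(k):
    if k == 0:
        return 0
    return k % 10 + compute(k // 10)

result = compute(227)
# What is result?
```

Sum of digits of 227: 7 + 2 + 2 = 11

Answer: 11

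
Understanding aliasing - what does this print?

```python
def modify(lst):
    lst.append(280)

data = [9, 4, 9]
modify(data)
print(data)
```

Key concept: function modifies passed list.
Step by step:
`data = [9, 4, 9]` → data = [9, 4, 9]
`modify(data)` → data = [9, 4, 9, 280]
`print(data)` → prints [9, 4, 9, 280]

Answer: [9, 4, 9, 280]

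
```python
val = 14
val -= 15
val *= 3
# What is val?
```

Trace:
`val = 14` → val = 14
`val -= 15` → val = -1
`val *= 3` → val = -3
So val = -3

Answer: -3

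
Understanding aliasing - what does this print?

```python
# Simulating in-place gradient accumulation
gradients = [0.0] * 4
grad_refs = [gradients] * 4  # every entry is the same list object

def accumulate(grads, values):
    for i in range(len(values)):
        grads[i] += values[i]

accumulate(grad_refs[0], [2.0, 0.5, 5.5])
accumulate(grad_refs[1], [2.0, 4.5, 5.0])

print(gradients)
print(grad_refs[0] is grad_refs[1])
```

Key concept: gradient accumulation aliasing.
Step by step:
`gradients = [0.0] * 4` → gradients = [0.0, 0.0, 0.0, 0.0]
`grad_refs = [gradients] * 4` → grad_refs = [[0.0, 0.0, 0.0, 0.0], [0.0, 0.0, 0.0, 0.0], [0.0, 0.0, 0.0, 0.0], [0.0, 0.0, 0.0, 0.0]]
`accumulate(grad_refs[0], [2.0, 0.5, 5.5])` → gradients = [2.0, 0.5, 5.5, 0.0]; grad_refs = [[2.0, 0.5, 5.5, 0.0], [2.0, 0.5, 5.5, 0.0], [2.0, 0.5, 5.5, 0.0], [2.0, 0.5, 5.5, 0.0]]
`accumulate(grad_refs[1], [2.0, 4.5, 5.0])` → gradients = [4.0, 5.0, 10.5, 0.0]; grad_refs = [[4.0, 5.0, 10.5, 0.0], [4.0, 5.0, 10.5, 0.0], [4.0, 5.0, 10.5, 0.0], [4.0, 5.0, 10.5, 0.0]]
`print(gradients)` → prints [4.0, 5.0, 10.5, 0.0]
`print(grad_refs[0] is grad_refs[1])` → prints True

Answer:
[4.0, 5.0, 10.5, 0.0]
True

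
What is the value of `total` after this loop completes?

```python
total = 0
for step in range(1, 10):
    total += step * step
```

Sum of squares 1² to 9² = 285
`total` takes the values: 0 → 1 → 5 → 14 → 30 → 55 → 91 → 140 → 204 → 285

Answer: 285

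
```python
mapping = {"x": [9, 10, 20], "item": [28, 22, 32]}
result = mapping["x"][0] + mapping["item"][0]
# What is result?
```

Trace:
`mapping = {"x": [9, 10, 20], "item": [28, 22, 32]}` → mapping = {'x': [9, 10, 20], 'item': [28, 22, 32]}
`result = mapping["x"][0] + mapping["item"][0]` → result = 37
So result = 37

Answer: 37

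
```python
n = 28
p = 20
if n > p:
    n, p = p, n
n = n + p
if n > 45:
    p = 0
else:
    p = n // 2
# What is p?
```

Trace:
`n = 28` → n = 28
`p = 20` → p = 20
`if n > p: ...` → n > p is True → n = 20; p = 28
`n = n + p` → n = 48
`if n > 45: ...` → n > 45 is True → p = 0
So p = 0

Answer: 0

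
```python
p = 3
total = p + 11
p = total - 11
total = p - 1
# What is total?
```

Trace:
`p = 3` → p = 3
`total = p + 11` → total = 14
`p = total - 11` → p = 3
`total = p - 1` → total = 2
So total = 2

Answer: 2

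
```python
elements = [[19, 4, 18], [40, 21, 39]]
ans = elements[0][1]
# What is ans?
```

Trace:
`elements = [[19, 4, 18], [40, 21, 39]]` → elements = [[19, 4, 18], [40, 21, 39]]
`ans = elements[0][1]` → ans = 4
So ans = 4

Answer: 4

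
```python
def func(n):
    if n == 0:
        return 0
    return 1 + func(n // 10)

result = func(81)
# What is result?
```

Count of digits of 81: 2

Answer: 2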